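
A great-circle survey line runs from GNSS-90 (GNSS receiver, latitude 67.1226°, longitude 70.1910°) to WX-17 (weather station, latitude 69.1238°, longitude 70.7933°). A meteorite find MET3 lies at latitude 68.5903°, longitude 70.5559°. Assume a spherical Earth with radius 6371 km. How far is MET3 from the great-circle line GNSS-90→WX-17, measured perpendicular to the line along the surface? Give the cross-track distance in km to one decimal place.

2.7 km

δ₁₃ = central angle GNSS-90→MET3 = 0.025728 rad  (haversine)
θ₁₃ = bearing GNSS-90→MET3 = 5.185°,  θ₁₂ = bearing GNSS-90→WX-17 = 6.120°
dₓₜ = R·arcsin(sin δ₁₃ · sin(θ₁₃ − θ₁₂)) = 6371·arcsin(0.02573·sin(-0.935°)) = -2.674 km
|dₓₜ| = 2.674 km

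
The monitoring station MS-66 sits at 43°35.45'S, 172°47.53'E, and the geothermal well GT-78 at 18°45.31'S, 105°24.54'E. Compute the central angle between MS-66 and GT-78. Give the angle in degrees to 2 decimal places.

60.96°

MS-66: φ = -43.59083°, λ = +172.79217°
GT-78: φ = -18.75517°, λ = +105.40900°
Δφ = 24.8357°,  Δλ = -67.3832°
a = sin²(Δφ/2) + cos φ₁ cos φ₂ sin²(Δλ/2) = 0.257281
c = 2·arcsin(√a) = 1.063933 rad = 60.9589°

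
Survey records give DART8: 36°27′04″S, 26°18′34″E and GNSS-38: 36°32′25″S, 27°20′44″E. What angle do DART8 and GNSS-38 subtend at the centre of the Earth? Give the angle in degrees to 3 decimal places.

DART8: φ = -36.45111°, λ = +26.30944°
GNSS-38: φ = -36.54028°, λ = +27.34556°
Δφ = -0.0892°,  Δλ = 1.0361°
a = sin²(Δφ/2) + cos φ₁ cos φ₂ sin²(Δλ/2) = 0.000053
c = 2·arcsin(√a) = 0.014620 rad = 0.8377°

0.838°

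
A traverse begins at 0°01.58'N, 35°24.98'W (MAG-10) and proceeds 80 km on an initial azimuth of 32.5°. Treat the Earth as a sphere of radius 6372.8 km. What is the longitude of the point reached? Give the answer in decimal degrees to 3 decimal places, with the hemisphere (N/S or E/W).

35.030°W

MAG-10: φ = +0.02633°, λ = -35.41633°
δ = d/R = 80/6372.8 = 0.012553 rad
φ₂ = arcsin(sin φ₁ cos δ + cos φ₁ sin δ cos θ)
   = arcsin(0.00046·0.99992 + 1.00000·0.01255·0.84339) = 0.63294°
λ₂ = λ₁ + atan2(sin θ sin δ cos φ₁, cos δ − sin φ₁ sin φ₂) = -35.02986°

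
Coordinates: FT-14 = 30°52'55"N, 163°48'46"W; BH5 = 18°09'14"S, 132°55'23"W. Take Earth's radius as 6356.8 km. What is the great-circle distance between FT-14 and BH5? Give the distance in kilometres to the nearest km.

6360 km

FT-14: φ = +30.88194°, λ = -163.81278°
BH5: φ = -18.15389°, λ = -132.92306°
Δφ = -49.0358°,  Δλ = 30.8897°
a = sin²(Δφ/2) + cos φ₁ cos φ₂ sin²(Δλ/2) = 0.230044
c = 2·arcsin(√a) = 1.000463 rad = 57.3223°
d = R·c = 6356.8 × 1.000463 = 6359.7 km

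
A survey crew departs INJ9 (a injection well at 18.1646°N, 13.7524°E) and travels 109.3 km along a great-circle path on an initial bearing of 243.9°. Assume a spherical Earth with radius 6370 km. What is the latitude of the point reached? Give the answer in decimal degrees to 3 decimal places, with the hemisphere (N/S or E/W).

17.730°N

δ = d/R = 109.3/6370 = 0.017159 rad
φ₂ = arcsin(sin φ₁ cos δ + cos φ₁ sin δ cos θ)
   = arcsin(0.31175·0.99985 + 0.95016·0.01716·-0.43994) = 17.72988°
λ₂ = λ₁ + atan2(sin θ sin δ cos φ₁, cos δ − sin φ₁ sin φ₂) = 12.82552°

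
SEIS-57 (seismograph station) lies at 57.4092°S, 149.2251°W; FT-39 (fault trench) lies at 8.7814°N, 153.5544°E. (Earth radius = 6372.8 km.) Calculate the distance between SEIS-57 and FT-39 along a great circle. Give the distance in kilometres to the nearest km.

Δφ = 66.1906°,  Δλ = -57.2205°
a = sin²(Δφ/2) + cos φ₁ cos φ₂ sin²(Δλ/2) = 0.420212
c = 2·arcsin(√a) = 1.410535 rad = 80.8177°
d = R·c = 6372.8 × 1.410535 = 8989.1 km

8989 km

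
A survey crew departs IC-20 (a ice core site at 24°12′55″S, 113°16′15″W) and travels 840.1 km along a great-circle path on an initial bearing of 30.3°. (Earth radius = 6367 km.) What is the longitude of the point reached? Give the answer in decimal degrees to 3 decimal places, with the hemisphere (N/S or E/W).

IC-20: φ = -24.21528°, λ = -113.27083°
δ = d/R = 840.1/6367 = 0.131946 rad
φ₂ = arcsin(sin φ₁ cos δ + cos φ₁ sin δ cos θ)
   = arcsin(-0.41017·0.99131 + 0.91201·0.13156·0.86340) = -17.63815°
λ₂ = λ₁ + atan2(sin θ sin δ cos φ₁, cos δ − sin φ₁ sin φ₂) = -109.27685°

109.277°W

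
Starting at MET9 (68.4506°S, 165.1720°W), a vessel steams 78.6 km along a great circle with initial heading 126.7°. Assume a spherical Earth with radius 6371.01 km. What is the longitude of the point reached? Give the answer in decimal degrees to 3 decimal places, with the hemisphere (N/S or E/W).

δ = d/R = 78.6/6371.01 = 0.012337 rad
φ₂ = arcsin(sin φ₁ cos δ + cos φ₁ sin δ cos θ)
   = arcsin(-0.93010·0.99992 + 0.36730·0.01234·-0.59763) = -68.86580°
λ₂ = λ₁ + atan2(sin θ sin δ cos φ₁, cos δ − sin φ₁ sin φ₂) = -163.59996°

163.600°W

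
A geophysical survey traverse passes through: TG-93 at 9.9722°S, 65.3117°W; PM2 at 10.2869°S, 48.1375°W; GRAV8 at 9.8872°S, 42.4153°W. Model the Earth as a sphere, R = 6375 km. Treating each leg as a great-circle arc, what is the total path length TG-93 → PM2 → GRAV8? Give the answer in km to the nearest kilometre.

2510 km

TG-93→PM2: c = 0.295090 rad, d = 1881.20 km
PM2→GRAV8: c = 0.098573 rad, d = 628.40 km
Total = 1881.20 + 628.40 = 2509.60 km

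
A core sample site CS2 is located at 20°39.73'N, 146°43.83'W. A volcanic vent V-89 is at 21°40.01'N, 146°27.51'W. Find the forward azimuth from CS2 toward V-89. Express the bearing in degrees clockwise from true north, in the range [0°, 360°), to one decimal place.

CS2: φ = +20.66217°, λ = -146.73050°
V-89: φ = +21.66683°, λ = -146.45850°
Δλ = 0.2720°
y = sin Δλ · cos φ₂ = 0.004412
x = cos φ₁ sin φ₂ − sin φ₁ cos φ₂ cos Δλ = 0.017538
θ = atan2(y, x) = 14.1207° → 14.1207° (mod 360°)

14.1°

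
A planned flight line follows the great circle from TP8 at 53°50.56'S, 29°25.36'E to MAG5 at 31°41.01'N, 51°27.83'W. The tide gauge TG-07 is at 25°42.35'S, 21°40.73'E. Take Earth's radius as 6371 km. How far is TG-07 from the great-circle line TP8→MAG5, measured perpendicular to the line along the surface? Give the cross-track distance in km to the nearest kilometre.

TP8: φ = -53.84267°, λ = +29.42267°
MAG5: φ = +31.68350°, λ = -51.46383°
TG-07: φ = -25.70583°, λ = +21.67883°
δ₁₃ = central angle TP8→TG-07 = 0.501264 rad  (haversine)
θ₁₃ = bearing TP8→TG-07 = 345.365°,  θ₁₂ = bearing TP8→MAG5 = 296.489°
dₓₜ = R·arcsin(sin δ₁₃ · sin(θ₁₃ − θ₁₂)) = 6371·arcsin(0.48053·sin(48.877°)) = 2359.794 km
|dₓₜ| = 2359.794 km

2360 km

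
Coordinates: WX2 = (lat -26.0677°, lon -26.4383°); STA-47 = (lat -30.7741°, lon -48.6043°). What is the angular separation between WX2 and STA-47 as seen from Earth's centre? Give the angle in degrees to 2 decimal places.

20.02°

Δφ = -4.7064°,  Δλ = -22.1660°
a = sin²(Δφ/2) + cos φ₁ cos φ₂ sin²(Δλ/2) = 0.030206
c = 2·arcsin(√a) = 0.349369 rad = 20.0174°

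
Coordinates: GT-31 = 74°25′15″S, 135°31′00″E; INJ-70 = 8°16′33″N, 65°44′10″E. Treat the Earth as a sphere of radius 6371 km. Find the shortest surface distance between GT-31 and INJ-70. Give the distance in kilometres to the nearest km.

GT-31: φ = -74.42083°, λ = +135.51667°
INJ-70: φ = +8.27583°, λ = +65.73611°
Δφ = 82.6967°,  Δλ = -69.7806°
a = sin²(Δφ/2) + cos φ₁ cos φ₂ sin²(Δλ/2) = 0.523398
c = 2·arcsin(√a) = 1.617608 rad = 92.6821°
d = R·c = 6371 × 1.617608 = 10305.8 km

10306 km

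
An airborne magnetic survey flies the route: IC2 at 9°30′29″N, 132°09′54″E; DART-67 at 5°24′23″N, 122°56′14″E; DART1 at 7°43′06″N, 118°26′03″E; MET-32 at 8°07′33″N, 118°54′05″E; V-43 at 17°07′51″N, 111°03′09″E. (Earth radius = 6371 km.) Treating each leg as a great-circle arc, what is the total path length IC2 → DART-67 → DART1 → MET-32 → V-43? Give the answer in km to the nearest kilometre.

IC2: φ = +9.50806°, λ = +132.16500°
DART-67: φ = +5.40639°, λ = +122.93722°
DART1: φ = +7.71833°, λ = +118.43417°
MET-32: φ = +8.12583°, λ = +118.90139°
V-43: φ = +17.13083°, λ = +111.05250°
IC2→DART-67: c = 0.174969 rad, d = 1114.73 km
DART-67→DART1: c = 0.087884 rad, d = 559.91 km
DART1→MET-32: c = 0.010762 rad, d = 68.56 km
MET-32→V-43: c = 0.206220 rad, d = 1313.83 km
Total = 1114.73 + 559.91 + 68.56 + 1313.83 = 3057.03 km

3057 km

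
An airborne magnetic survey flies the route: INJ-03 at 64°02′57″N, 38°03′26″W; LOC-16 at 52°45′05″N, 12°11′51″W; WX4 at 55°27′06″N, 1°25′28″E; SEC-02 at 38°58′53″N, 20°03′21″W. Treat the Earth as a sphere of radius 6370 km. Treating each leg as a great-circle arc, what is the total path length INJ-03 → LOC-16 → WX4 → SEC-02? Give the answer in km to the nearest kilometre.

5299 km

INJ-03: φ = +64.04917°, λ = -38.05722°
LOC-16: φ = +52.75139°, λ = -12.19750°
WX4: φ = +55.45167°, λ = +1.42444°
SEC-02: φ = +38.98139°, λ = -20.05583°
INJ-03→LOC-16: c = 0.304158 rad, d = 1937.48 km
LOC-16→WX4: c = 0.146868 rad, d = 935.55 km
WX4→SEC-02: c = 0.380853 rad, d = 2426.03 km
Total = 1937.48 + 935.55 + 2426.03 = 5299.06 km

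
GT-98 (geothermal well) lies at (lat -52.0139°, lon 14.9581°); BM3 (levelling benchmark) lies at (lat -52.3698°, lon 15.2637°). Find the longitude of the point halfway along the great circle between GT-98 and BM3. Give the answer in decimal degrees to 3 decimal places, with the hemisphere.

Bx = cos φ₂ cos Δλ = 0.610554,  By = cos φ₂ sin Δλ = 0.003257
φₘ = atan2(sin φ₁ + sin φ₂, √((cos φ₁ + Bx)² + By²)) = -52.19195°
λₘ = λ₁ + atan2(By, cos φ₁ + Bx) = 15.11029°

15.110°E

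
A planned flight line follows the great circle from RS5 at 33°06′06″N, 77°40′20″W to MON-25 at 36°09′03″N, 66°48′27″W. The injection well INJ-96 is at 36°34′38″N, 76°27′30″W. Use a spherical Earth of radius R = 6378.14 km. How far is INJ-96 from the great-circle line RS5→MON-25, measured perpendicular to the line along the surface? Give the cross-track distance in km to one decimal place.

319.1 km

RS5: φ = +33.10167°, λ = -77.67222°
MON-25: φ = +36.15083°, λ = -66.80750°
INJ-96: φ = +36.57722°, λ = -76.45833°
δ₁₃ = central angle RS5→INJ-96 = 0.063101 rad  (haversine)
θ₁₃ = bearing RS5→INJ-96 = 15.652°,  θ₁₂ = bearing RS5→MON-25 = 68.128°
dₓₜ = R·arcsin(sin δ₁₃ · sin(θ₁₃ − θ₁₂)) = 6378.14·arcsin(0.06306·sin(-52.477°)) = -319.121 km
|dₓₜ| = 319.121 km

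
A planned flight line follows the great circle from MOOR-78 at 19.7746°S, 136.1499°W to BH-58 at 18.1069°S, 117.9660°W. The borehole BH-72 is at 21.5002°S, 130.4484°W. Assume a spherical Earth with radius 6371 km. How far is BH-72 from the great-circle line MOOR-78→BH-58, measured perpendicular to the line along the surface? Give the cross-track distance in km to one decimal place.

227.5 km

δ₁₃ = central angle MOOR-78→BH-72 = 0.097864 rad  (haversine)
θ₁₃ = bearing MOOR-78→BH-72 = 108.913°,  θ₁₂ = bearing MOOR-78→BH-58 = 87.482°
dₓₜ = R·arcsin(sin δ₁₃ · sin(θ₁₃ − θ₁₂)) = 6371·arcsin(0.09771·sin(21.431°)) = 227.495 km
|dₓₜ| = 227.495 km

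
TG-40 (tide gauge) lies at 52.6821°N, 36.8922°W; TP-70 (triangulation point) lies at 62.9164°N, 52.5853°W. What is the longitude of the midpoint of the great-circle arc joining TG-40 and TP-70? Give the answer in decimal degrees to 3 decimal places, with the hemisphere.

Bx = cos φ₂ cos Δλ = 0.438319,  By = cos φ₂ sin Δλ = -0.123149
φₘ = atan2(sin φ₁ + sin φ₂, √((cos φ₁ + Bx)² + By²)) = 58.03685°
λₘ = λ₁ + atan2(By, cos φ₁ + Bx) = -43.61610°

43.616°W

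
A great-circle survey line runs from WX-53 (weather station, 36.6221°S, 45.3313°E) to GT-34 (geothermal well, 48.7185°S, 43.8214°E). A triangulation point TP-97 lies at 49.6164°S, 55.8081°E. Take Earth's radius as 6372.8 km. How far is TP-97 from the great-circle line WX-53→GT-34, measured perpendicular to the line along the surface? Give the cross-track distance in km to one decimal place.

δ₁₃ = central angle WX-53→TP-97 = 0.262581 rad  (haversine)
θ₁₃ = bearing WX-53→TP-97 = 153.008°,  θ₁₂ = bearing WX-53→GT-34 = 184.739°
dₓₜ = R·arcsin(sin δ₁₃ · sin(θ₁₃ − θ₁₂)) = 6372.8·arcsin(0.25957·sin(-31.731°)) = -872.739 km
|dₓₜ| = 872.739 km

872.7 km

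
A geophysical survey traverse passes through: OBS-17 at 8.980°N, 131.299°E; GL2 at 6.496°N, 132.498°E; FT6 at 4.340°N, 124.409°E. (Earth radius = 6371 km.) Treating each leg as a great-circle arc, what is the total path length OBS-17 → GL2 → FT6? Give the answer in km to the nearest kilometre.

1233 km

OBS-17→GL2: c = 0.048057 rad, d = 306.17 km
GL2→FT6: c = 0.145490 rad, d = 926.92 km
Total = 306.17 + 926.92 = 1233.09 km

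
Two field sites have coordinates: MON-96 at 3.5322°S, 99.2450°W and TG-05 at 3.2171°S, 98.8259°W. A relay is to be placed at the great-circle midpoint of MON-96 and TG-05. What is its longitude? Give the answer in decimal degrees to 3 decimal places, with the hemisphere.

Bx = cos φ₂ cos Δλ = 0.998397,  By = cos φ₂ sin Δλ = 0.007303
φₘ = atan2(sin φ₁ + sin φ₂, √((cos φ₁ + Bx)² + By²)) = -3.37467°
λₘ = λ₁ + atan2(By, cos φ₁ + Bx) = -99.03542°

99.035°W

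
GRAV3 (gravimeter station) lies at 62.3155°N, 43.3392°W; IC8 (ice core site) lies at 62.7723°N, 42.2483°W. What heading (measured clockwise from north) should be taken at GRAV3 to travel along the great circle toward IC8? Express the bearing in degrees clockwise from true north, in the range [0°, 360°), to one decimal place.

Δλ = 1.0909°
y = sin Δλ · cos φ₂ = 0.008711
x = cos φ₁ sin φ₂ − sin φ₁ cos φ₂ cos Δλ = 0.008046
θ = atan2(y, x) = 47.2716° → 47.2716° (mod 360°)

47.3°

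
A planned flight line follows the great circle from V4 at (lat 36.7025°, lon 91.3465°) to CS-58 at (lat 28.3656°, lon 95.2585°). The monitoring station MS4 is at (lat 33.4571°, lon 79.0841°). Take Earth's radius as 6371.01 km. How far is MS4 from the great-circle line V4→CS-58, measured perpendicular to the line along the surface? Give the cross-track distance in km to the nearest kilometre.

1159 km

δ₁₃ = central angle V4→MS4 = 0.183914 rad  (haversine)
θ₁₃ = bearing V4→MS4 = 255.679°,  θ₁₂ = bearing V4→CS-58 = 157.336°
dₓₜ = R·arcsin(sin δ₁₃ · sin(θ₁₃ − θ₁₂)) = 6371.01·arcsin(0.18288·sin(98.343°)) = 1159.181 km
|dₓₜ| = 1159.181 km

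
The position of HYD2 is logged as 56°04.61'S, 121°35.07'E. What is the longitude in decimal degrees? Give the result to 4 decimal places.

121° + 35.07′/60 = 121 + 0.58450 = 121.5845°

121.5845°E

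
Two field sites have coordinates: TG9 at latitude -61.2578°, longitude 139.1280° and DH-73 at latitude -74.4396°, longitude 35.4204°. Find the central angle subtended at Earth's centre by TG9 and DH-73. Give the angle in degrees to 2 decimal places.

35.50°

Δφ = -13.1818°,  Δλ = -103.7076°
a = sin²(Δφ/2) + cos φ₁ cos φ₂ sin²(Δλ/2) = 0.092956
c = 2·arcsin(√a) = 0.619638 rad = 35.5027°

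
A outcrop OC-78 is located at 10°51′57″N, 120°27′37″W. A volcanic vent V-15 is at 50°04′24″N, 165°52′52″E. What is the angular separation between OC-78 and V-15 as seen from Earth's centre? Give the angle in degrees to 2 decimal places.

OC-78: φ = +10.86583°, λ = -120.46028°
V-15: φ = +50.07333°, λ = +165.88111°
Δφ = 39.2075°,  Δλ = -73.6586°
a = sin²(Δφ/2) + cos φ₁ cos φ₂ sin²(Δλ/2) = 0.339048
c = 2·arcsin(√a) = 1.243057 rad = 71.2219°

71.22°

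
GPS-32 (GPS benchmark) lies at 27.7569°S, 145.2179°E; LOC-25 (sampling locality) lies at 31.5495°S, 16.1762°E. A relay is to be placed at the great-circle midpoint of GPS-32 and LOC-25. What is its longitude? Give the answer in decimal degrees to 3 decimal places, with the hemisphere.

Bx = cos φ₂ cos Δλ = -0.536781,  By = cos φ₂ sin Δλ = -0.661884
φₘ = atan2(sin φ₁ + sin φ₂, √((cos φ₁ + Bx)² + By²)) = -52.90289°
λₘ = λ₁ + atan2(By, cos φ₁ + Bx) = 82.96220°

82.962°E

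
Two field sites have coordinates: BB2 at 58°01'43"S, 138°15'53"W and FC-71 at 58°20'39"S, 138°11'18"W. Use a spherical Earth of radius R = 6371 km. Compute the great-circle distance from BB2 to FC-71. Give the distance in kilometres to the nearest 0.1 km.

35.4 km

BB2: φ = -58.02861°, λ = -138.26472°
FC-71: φ = -58.34417°, λ = -138.18833°
Δφ = -0.3156°,  Δλ = 0.0764°
a = sin²(Δφ/2) + cos φ₁ cos φ₂ sin²(Δλ/2) = 0.000008
c = 2·arcsin(√a) = 0.005552 rad = 0.3181°
d = R·c = 6371 × 0.005552 = 35.4 km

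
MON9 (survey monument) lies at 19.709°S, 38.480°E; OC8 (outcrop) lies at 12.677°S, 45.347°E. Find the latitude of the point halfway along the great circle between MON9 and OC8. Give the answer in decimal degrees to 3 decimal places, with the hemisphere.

16.221°S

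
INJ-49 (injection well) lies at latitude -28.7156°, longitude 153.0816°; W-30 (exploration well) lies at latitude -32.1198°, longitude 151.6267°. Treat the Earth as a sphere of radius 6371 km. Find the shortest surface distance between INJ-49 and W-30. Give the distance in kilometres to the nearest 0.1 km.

403.4 km

Δφ = -3.4042°,  Δλ = -1.4549°
a = sin²(Δφ/2) + cos φ₁ cos φ₂ sin²(Δλ/2) = 0.001002
c = 2·arcsin(√a) = 0.063319 rad = 3.6279°
d = R·c = 6371 × 0.063319 = 403.4 km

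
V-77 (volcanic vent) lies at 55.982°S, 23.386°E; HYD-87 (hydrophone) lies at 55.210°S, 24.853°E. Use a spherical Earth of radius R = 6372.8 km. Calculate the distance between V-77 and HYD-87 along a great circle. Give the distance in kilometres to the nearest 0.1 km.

126.0 km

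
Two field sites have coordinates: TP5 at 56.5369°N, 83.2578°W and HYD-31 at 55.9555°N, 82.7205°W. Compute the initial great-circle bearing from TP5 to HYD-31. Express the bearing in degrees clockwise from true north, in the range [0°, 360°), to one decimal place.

152.6°

Δλ = 0.5373°
y = sin Δλ · cos φ₂ = 0.005250
x = cos φ₁ sin φ₂ − sin φ₁ cos φ₂ cos Δλ = -0.010127
θ = atan2(y, x) = 152.5968° → 152.5968° (mod 360°)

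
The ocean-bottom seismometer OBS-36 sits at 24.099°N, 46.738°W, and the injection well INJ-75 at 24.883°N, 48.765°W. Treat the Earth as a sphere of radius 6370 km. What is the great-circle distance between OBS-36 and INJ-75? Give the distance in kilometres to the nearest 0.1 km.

Δφ = 0.7840°,  Δλ = -2.0270°
a = sin²(Δφ/2) + cos φ₁ cos φ₂ sin²(Δλ/2) = 0.000306
c = 2·arcsin(√a) = 0.034981 rad = 2.0043°
d = R·c = 6370 × 0.034981 = 222.8 km

222.8 km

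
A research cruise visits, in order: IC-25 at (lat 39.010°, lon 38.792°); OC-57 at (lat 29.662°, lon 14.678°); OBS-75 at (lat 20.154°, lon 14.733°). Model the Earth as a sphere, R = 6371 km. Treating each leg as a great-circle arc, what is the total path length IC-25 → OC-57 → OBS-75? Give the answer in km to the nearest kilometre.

3493 km

IC-25→OC-57: c = 0.382332 rad, d = 2435.84 km
OC-57→OBS-75: c = 0.165948 rad, d = 1057.26 km
Total = 2435.84 + 1057.26 = 3493.09 km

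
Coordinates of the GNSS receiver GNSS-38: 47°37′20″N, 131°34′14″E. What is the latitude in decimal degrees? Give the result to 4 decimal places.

47° + 37′/60 + 20″/3600 = 47 + 0.61667 + 0.00556 = 47.6222°

47.6222°N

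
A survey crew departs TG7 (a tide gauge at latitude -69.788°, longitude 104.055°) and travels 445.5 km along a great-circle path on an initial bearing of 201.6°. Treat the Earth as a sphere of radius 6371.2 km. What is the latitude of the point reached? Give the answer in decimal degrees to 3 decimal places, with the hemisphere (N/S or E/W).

δ = d/R = 445.5/6371.2 = 0.069924 rad
φ₂ = arcsin(sin φ₁ cos δ + cos φ₁ sin δ cos θ)
   = arcsin(-0.93842·0.99756 + 0.34549·0.06987·-0.92978) = -73.44991°
λ₂ = λ₁ + atan2(sin θ sin δ cos φ₁, cos δ − sin φ₁ sin φ₂) = 98.87464°

73.450°S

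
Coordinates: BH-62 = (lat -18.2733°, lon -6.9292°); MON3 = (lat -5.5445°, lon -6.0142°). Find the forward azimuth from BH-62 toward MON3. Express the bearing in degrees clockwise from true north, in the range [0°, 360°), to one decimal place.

4.1°

Δλ = 0.9150°
y = sin Δλ · cos φ₂ = 0.015894
x = cos φ₁ sin φ₂ − sin φ₁ cos φ₂ cos Δλ = 0.220297
θ = atan2(y, x) = 4.1267° → 4.1267° (mod 360°)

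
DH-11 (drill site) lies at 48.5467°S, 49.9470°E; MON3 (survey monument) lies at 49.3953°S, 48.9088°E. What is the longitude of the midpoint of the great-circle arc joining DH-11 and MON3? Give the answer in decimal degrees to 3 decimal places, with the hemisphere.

Bx = cos φ₂ cos Δλ = 0.650730,  By = cos φ₂ sin Δλ = -0.011793
φₘ = atan2(sin φ₁ + sin φ₂, √((cos φ₁ + Bx)² + By²)) = -48.97216°
λₘ = λ₁ + atan2(By, cos φ₁ + Bx) = 49.43232°

49.432°E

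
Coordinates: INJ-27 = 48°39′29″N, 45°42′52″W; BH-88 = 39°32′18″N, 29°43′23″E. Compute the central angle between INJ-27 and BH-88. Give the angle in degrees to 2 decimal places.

INJ-27: φ = +48.65806°, λ = -45.71444°
BH-88: φ = +39.53833°, λ = +29.72306°
Δφ = -9.1197°,  Δλ = 75.4375°
a = sin²(Δφ/2) + cos φ₁ cos φ₂ sin²(Δλ/2) = 0.196986
c = 2·arcsin(√a) = 0.919738 rad = 52.6971°

52.70°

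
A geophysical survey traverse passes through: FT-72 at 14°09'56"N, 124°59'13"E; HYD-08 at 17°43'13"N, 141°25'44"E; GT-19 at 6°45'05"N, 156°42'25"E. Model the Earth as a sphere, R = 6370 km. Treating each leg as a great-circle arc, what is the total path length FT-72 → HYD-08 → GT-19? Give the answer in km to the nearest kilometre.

FT-72: φ = +14.16556°, λ = +124.98694°
HYD-08: φ = +17.72028°, λ = +141.42889°
GT-19: φ = +6.75139°, λ = +156.70694°
FT-72→HYD-08: c = 0.282693 rad, d = 1800.75 km
HYD-08→GT-19: c = 0.322963 rad, d = 2057.27 km
Total = 1800.75 + 2057.27 = 3858.03 km

3858 km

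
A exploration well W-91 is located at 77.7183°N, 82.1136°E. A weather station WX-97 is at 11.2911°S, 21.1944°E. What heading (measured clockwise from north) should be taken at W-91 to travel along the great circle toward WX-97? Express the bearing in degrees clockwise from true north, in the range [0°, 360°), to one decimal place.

239.4°

Δλ = -60.9192°
y = sin Δλ · cos φ₂ = -0.857020
x = cos φ₁ sin φ₂ − sin φ₁ cos φ₂ cos Δλ = -0.507376
θ = atan2(y, x) = -120.6265° → 239.3735° (mod 360°)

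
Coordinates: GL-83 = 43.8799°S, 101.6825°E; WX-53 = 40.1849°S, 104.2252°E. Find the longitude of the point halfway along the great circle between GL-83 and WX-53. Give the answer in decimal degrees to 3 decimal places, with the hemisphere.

Bx = cos φ₂ cos Δλ = 0.763214,  By = cos φ₂ sin Δλ = 0.033893
φₘ = atan2(sin φ₁ + sin φ₂, √((cos φ₁ + Bx)² + By²)) = -42.03941°
λₘ = λ₁ + atan2(By, cos φ₁ + Bx) = 102.99082°

102.991°E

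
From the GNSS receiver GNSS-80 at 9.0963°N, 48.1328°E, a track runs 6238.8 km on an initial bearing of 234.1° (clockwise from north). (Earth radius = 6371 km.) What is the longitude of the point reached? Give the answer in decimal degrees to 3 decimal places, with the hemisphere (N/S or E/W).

δ = d/R = 6238.8/6371 = 0.979250 rad
φ₂ = arcsin(sin φ₁ cos δ + cos φ₁ sin δ cos θ)
   = arcsin(0.15809·0.55765 + 0.98742·0.83008·-0.58637) = -23.10727°
λ₂ = λ₁ + atan2(sin θ sin δ cos φ₁, cos δ − sin φ₁ sin φ₂) = 1.15834°

1.158°E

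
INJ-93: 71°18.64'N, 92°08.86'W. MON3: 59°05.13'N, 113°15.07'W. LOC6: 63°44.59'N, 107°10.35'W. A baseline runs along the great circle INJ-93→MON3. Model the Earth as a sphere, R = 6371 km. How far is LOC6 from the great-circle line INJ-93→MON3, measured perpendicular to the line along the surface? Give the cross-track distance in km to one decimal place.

28.9 km

INJ-93: φ = +71.31067°, λ = -92.14767°
MON3: φ = +59.08550°, λ = -113.25117°
LOC6: φ = +63.74317°, λ = -107.17250°
δ₁₃ = central angle INJ-93→LOC6 = 0.164843 rad  (haversine)
θ₁₃ = bearing INJ-93→LOC6 = 224.338°,  θ₁₂ = bearing INJ-93→MON3 = 225.923°
dₓₜ = R·arcsin(sin δ₁₃ · sin(θ₁₃ − θ₁₂)) = 6371·arcsin(0.16410·sin(-1.585°)) = -28.923 km
|dₓₜ| = 28.923 km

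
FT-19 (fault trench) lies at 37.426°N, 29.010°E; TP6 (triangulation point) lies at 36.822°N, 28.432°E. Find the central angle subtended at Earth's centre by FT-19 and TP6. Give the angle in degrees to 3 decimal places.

0.760°

Δφ = -0.6040°,  Δλ = -0.5780°
a = sin²(Δφ/2) + cos φ₁ cos φ₂ sin²(Δλ/2) = 0.000044
c = 2·arcsin(√a) = 0.013260 rad = 0.7597°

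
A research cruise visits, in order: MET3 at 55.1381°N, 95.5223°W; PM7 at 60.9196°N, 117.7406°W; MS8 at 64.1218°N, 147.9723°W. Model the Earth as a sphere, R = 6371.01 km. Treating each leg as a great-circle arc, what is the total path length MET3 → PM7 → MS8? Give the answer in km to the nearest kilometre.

MET3→PM7: c = 0.227270 rad, d = 1447.94 km
PM7→MS8: c = 0.247257 rad, d = 1575.28 km
Total = 1447.94 + 1575.28 = 3023.21 km

3023 km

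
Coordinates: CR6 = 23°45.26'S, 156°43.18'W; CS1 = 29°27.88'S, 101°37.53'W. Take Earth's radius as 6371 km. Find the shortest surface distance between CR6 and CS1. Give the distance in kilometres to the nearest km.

5465 km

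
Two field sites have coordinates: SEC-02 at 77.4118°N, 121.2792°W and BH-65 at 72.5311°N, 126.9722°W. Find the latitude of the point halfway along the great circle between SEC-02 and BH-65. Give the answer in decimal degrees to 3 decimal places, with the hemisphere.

Bx = cos φ₂ cos Δλ = 0.298707,  By = cos φ₂ sin Δλ = -0.029778
φₘ = atan2(sin φ₁ + sin φ₂, √((cos φ₁ + Bx)² + By²)) = 74.98871°
λₘ = λ₁ + atan2(By, cos φ₁ + Bx) = -124.57790°

74.989°N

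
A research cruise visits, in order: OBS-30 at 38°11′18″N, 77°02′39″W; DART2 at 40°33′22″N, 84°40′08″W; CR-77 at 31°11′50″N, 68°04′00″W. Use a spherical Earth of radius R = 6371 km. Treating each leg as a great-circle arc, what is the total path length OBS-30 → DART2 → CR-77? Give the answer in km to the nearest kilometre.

2523 km

OBS-30: φ = +38.18833°, λ = -77.04417°
DART2: φ = +40.55611°, λ = -84.66889°
CR-77: φ = +31.19722°, λ = -68.06667°
OBS-30→DART2: c = 0.110815 rad, d = 706.00 km
DART2→CR-77: c = 0.285234 rad, d = 1817.23 km
Total = 706.00 + 1817.23 = 2523.23 km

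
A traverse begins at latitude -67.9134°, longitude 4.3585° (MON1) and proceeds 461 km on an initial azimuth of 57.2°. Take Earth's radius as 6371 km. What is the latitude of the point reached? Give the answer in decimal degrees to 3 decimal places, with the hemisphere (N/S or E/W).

65.432°S

δ = d/R = 461/6371 = 0.072359 rad
φ₂ = arcsin(sin φ₁ cos δ + cos φ₁ sin δ cos θ)
   = arcsin(-0.92662·0.99738 + 0.37601·0.07230·0.54171) = -65.43168°
λ₂ = λ₁ + atan2(sin θ sin δ cos φ₁, cos δ − sin φ₁ sin φ₂) = 12.76289°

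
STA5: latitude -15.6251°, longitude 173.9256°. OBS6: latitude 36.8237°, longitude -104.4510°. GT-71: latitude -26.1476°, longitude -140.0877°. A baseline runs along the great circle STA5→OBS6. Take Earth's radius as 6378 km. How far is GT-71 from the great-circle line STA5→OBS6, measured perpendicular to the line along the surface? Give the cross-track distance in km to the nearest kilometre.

4078 km

δ₁₃ = central angle STA5→GT-71 = 0.767911 rad  (haversine)
θ₁₃ = bearing STA5→GT-71 = 111.662°,  θ₁₂ = bearing STA5→OBS6 = 52.457°
dₓₜ = R·arcsin(sin δ₁₃ · sin(θ₁₃ − θ₁₂)) = 6378·arcsin(0.69463·sin(59.204°)) = 4077.889 km
|dₓₜ| = 4077.889 km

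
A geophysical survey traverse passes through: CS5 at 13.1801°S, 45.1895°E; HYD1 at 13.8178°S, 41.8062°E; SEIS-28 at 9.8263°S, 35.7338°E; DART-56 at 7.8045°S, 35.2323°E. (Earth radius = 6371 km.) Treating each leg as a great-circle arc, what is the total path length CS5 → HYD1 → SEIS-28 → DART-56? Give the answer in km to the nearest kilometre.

1400 km

CS5→HYD1: c = 0.058486 rad, d = 372.62 km
HYD1→SEIS-28: c = 0.124935 rad, d = 795.96 km
SEIS-28→DART-56: c = 0.036332 rad, d = 231.47 km
Total = 372.62 + 795.96 + 231.47 = 1400.05 km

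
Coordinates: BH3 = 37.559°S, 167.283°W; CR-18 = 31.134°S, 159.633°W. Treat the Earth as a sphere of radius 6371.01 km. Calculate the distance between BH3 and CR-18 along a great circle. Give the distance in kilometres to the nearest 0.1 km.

Δφ = 6.4250°,  Δλ = 7.6500°
a = sin²(Δφ/2) + cos φ₁ cos φ₂ sin²(Δλ/2) = 0.006160
c = 2·arcsin(√a) = 0.157133 rad = 9.0031°
d = R·c = 6371.01 × 0.157133 = 1001.1 km

1001.1 km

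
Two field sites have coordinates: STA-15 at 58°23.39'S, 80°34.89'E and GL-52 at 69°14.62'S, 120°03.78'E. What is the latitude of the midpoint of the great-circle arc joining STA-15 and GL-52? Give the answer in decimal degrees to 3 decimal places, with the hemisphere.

65.113°S

STA-15: φ = -58.38983°, λ = +80.58150°
GL-52: φ = -69.24367°, λ = +120.06300°
Bx = cos φ₂ cos Δλ = 0.273532,  By = cos φ₂ sin Δλ = 0.225334
φₘ = atan2(sin φ₁ + sin φ₂, √((cos φ₁ + Bx)² + By²)) = -65.11284°
λₘ = λ₁ + atan2(By, cos φ₁ + Bx) = 96.35600°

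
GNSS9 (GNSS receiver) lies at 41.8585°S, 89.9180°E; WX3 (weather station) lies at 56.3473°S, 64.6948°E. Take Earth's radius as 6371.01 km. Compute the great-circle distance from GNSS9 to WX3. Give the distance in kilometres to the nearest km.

Δφ = -14.4888°,  Δλ = -25.2232°
a = sin²(Δφ/2) + cos φ₁ cos φ₂ sin²(Δλ/2) = 0.035578
c = 2·arcsin(√a) = 0.379515 rad = 21.7446°
d = R·c = 6371.01 × 0.379515 = 2417.9 km

2418 km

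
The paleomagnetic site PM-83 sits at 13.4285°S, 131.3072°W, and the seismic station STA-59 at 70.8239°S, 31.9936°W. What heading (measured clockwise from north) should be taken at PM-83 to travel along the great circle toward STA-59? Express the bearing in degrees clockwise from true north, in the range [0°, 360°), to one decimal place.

160.8°

Δλ = 99.3136°
y = sin Δλ · cos φ₂ = 0.324143
x = cos φ₁ sin φ₂ − sin φ₁ cos φ₂ cos Δλ = -0.931036
θ = atan2(y, x) = 160.8043° → 160.8043° (mod 360°)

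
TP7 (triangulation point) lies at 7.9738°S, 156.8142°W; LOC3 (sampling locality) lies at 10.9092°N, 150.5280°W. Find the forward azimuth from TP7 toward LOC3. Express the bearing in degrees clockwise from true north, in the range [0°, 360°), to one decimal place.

18.4°

Δλ = 6.2862°
y = sin Δλ · cos φ₂ = 0.107516
x = cos φ₁ sin φ₂ − sin φ₁ cos φ₂ cos Δλ = 0.322818
θ = atan2(y, x) = 18.4206° → 18.4206° (mod 360°)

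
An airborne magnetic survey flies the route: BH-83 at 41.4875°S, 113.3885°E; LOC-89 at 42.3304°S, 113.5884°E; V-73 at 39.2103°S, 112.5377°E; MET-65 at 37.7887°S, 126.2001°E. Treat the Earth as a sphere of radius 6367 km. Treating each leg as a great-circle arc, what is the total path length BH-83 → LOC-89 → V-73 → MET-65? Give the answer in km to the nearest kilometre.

1650 km

BH-83→LOC-89: c = 0.014939 rad, d = 95.11 km
LOC-89→V-73: c = 0.056198 rad, d = 357.81 km
V-73→MET-65: c = 0.188075 rad, d = 1197.48 km
Total = 95.11 + 357.81 + 1197.48 = 1650.40 km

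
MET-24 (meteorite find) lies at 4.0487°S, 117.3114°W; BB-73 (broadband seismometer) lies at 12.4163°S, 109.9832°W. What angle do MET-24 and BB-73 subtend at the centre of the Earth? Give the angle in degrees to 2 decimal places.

Δφ = -8.3676°,  Δλ = 7.3282°
a = sin²(Δφ/2) + cos φ₁ cos φ₂ sin²(Δλ/2) = 0.009301
c = 2·arcsin(√a) = 0.193186 rad = 11.0688°

11.07°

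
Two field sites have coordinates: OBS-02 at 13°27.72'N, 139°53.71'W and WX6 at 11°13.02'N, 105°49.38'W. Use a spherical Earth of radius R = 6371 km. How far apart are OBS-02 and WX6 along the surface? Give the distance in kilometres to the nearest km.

3707 km

OBS-02: φ = +13.46200°, λ = -139.89517°
WX6: φ = +11.21700°, λ = -105.82300°
Δφ = -2.2450°,  Δλ = 34.0722°
a = sin²(Δφ/2) + cos φ₁ cos φ₂ sin²(Δλ/2) = 0.082265
c = 2·arcsin(√a) = 0.581807 rad = 33.3351°
d = R·c = 6371 × 0.581807 = 3706.7 km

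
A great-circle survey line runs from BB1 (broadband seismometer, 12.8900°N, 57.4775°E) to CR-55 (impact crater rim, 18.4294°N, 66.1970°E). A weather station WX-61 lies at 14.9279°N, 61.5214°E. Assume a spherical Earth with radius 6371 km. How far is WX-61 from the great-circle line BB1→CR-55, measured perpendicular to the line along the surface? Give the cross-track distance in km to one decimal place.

56.7 km

δ₁₃ = central angle BB1→WX-61 = 0.077188 rad  (haversine)
θ₁₃ = bearing BB1→WX-61 = 62.088°,  θ₁₂ = bearing BB1→CR-55 = 55.465°
dₓₜ = R·arcsin(sin δ₁₃ · sin(θ₁₃ − θ₁₂)) = 6371·arcsin(0.07711·sin(6.623°)) = 56.662 km
|dₓₜ| = 56.662 km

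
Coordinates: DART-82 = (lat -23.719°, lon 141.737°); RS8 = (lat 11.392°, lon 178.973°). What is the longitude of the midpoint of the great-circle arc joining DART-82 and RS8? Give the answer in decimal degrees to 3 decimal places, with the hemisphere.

161.014°E

Bx = cos φ₂ cos Δλ = 0.780465,  By = cos φ₂ sin Δλ = 0.593178
φₘ = atan2(sin φ₁ + sin φ₂, √((cos φ₁ + Bx)² + By²)) = -6.50059°
λₘ = λ₁ + atan2(By, cos φ₁ + Bx) = 161.01442°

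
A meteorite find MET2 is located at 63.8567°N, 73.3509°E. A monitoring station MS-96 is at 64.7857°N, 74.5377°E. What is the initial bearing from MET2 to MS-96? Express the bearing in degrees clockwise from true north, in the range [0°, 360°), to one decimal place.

28.4°

Δλ = 1.1868°
y = sin Δλ · cos φ₂ = 0.008823
x = cos φ₁ sin φ₂ − sin φ₁ cos φ₂ cos Δλ = 0.016295
θ = atan2(y, x) = 28.4341° → 28.4341° (mod 360°)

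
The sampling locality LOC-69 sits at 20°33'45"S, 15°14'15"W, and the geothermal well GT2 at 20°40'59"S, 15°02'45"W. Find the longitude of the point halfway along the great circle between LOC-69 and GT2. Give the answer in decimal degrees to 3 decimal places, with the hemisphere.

LOC-69: φ = -20.56250°, λ = -15.23750°
GT2: φ = -20.68306°, λ = -15.04583°
Bx = cos φ₂ cos Δλ = 0.935543,  By = cos φ₂ sin Δλ = 0.003130
φₘ = atan2(sin φ₁ + sin φ₂, √((cos φ₁ + Bx)² + By²)) = -20.62280°
λₘ = λ₁ + atan2(By, cos φ₁ + Bx) = -15.14170°

15.142°W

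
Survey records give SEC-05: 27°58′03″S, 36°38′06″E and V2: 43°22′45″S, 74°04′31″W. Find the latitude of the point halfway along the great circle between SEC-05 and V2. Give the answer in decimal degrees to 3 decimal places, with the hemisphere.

51.351°S

SEC-05: φ = -27.96750°, λ = +36.63500°
V2: φ = -43.37917°, λ = -74.07528°
Bx = cos φ₂ cos Δλ = -0.257036,  By = cos φ₂ sin Δλ = -0.679858
φₘ = atan2(sin φ₁ + sin φ₂, √((cos φ₁ + Bx)² + By²)) = -51.35075°
λₘ = λ₁ + atan2(By, cos φ₁ + Bx) = -10.71861°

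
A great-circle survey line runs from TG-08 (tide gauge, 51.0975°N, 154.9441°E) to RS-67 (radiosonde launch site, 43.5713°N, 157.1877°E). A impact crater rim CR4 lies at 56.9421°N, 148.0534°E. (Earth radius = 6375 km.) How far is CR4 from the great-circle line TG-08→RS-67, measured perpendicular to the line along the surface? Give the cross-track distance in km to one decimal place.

265.8 km

δ₁₃ = central angle TG-08→CR4 = 0.123956 rad  (haversine)
θ₁₃ = bearing TG-08→CR4 = 328.040°,  θ₁₂ = bearing TG-08→RS-67 = 167.742°
dₓₜ = R·arcsin(sin δ₁₃ · sin(θ₁₃ − θ₁₂)) = 6375·arcsin(0.12364·sin(160.298°)) = 265.800 km
|dₓₜ| = 265.800 km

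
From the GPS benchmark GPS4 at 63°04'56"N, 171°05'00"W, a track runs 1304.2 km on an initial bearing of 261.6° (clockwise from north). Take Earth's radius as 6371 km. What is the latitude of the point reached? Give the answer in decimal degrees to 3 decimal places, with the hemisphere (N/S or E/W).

59.271°N

GPS4: φ = +63.08222°, λ = -171.08333°
δ = d/R = 1304.2/6371 = 0.204709 rad
φ₂ = arcsin(sin φ₁ cos δ + cos φ₁ sin δ cos θ)
   = arcsin(0.89166·0.97912 + 0.45271·0.20328·-0.14608) = 59.27122°
λ₂ = λ₁ + atan2(sin θ sin δ cos φ₁, cos δ − sin φ₁ sin φ₂) = 165.74021°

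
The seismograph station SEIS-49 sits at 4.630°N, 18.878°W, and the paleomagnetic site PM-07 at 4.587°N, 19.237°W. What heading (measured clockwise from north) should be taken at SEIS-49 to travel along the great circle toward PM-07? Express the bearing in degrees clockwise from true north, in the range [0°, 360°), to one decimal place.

Δλ = -0.3590°
y = sin Δλ · cos φ₂ = -0.006246
x = cos φ₁ sin φ₂ − sin φ₁ cos φ₂ cos Δλ = -0.000749
θ = atan2(y, x) = -96.8377° → 263.1623° (mod 360°)

263.2°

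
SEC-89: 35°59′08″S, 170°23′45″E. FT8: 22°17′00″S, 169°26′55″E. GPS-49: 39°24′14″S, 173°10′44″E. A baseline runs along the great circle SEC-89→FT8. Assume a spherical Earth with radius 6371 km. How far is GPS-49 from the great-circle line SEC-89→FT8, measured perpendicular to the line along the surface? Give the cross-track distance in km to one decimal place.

213.9 km

SEC-89: φ = -35.98556°, λ = +170.39583°
FT8: φ = -22.28333°, λ = +169.44861°
GPS-49: φ = -39.40389°, λ = +173.17889°
δ₁₃ = central angle SEC-89→GPS-49 = 0.070960 rad  (haversine)
θ₁₃ = bearing SEC-89→GPS-49 = 148.052°,  θ₁₂ = bearing SEC-89→FT8 = 356.304°
dₓₜ = R·arcsin(sin δ₁₃ · sin(θ₁₃ − θ₁₂)) = 6371·arcsin(0.07090·sin(-208.252°)) = 213.859 km
|dₓₜ| = 213.859 km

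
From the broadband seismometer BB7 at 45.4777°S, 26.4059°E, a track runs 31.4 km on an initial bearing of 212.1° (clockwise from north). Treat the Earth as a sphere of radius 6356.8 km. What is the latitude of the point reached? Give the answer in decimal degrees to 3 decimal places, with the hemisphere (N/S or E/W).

δ = d/R = 31.4/6356.8 = 0.004940 rad
φ₂ = arcsin(sin φ₁ cos δ + cos φ₁ sin δ cos θ)
   = arcsin(-0.71298·0.99999 + 0.70119·0.00494·-0.84712) = -45.71725°
λ₂ = λ₁ + atan2(sin θ sin δ cos φ₁, cos δ − sin φ₁ sin φ₂) = 26.19050°

45.717°S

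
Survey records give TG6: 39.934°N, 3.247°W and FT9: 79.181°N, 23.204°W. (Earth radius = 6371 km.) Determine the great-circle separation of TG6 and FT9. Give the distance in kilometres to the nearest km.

4450 km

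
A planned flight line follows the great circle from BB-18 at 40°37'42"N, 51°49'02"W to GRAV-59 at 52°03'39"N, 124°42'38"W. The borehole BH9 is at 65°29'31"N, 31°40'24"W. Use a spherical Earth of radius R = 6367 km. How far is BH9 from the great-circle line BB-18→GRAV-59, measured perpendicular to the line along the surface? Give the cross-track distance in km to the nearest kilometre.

2821 km

BB-18: φ = +40.62833°, λ = -51.81722°
GRAV-59: φ = +52.06083°, λ = -124.71056°
BH9: φ = +65.49194°, λ = -31.67333°
δ₁₃ = central angle BB-18→BH9 = 0.477703 rad  (haversine)
θ₁₃ = bearing BB-18→BH9 = 18.103°,  θ₁₂ = bearing BB-18→GRAV-59 = 309.290°
dₓₜ = R·arcsin(sin δ₁₃ · sin(θ₁₃ − θ₁₂)) = 6367·arcsin(0.45974·sin(-291.187°)) = 2820.675 km
|dₓₜ| = 2820.675 km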